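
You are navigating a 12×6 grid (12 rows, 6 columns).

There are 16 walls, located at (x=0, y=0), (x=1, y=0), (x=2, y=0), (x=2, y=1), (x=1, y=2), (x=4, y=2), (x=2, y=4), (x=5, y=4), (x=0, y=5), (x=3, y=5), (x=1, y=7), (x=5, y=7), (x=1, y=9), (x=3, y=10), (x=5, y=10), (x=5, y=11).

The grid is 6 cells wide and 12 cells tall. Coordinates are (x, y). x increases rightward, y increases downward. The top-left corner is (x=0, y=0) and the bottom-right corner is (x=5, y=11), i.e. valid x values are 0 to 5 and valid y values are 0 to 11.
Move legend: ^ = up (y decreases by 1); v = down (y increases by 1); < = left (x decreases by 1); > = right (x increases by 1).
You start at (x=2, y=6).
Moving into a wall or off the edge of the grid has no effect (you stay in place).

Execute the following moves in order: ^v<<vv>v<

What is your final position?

Start: (x=2, y=6)
  ^ (up): (x=2, y=6) -> (x=2, y=5)
  v (down): (x=2, y=5) -> (x=2, y=6)
  < (left): (x=2, y=6) -> (x=1, y=6)
  < (left): (x=1, y=6) -> (x=0, y=6)
  v (down): (x=0, y=6) -> (x=0, y=7)
  v (down): (x=0, y=7) -> (x=0, y=8)
  > (right): (x=0, y=8) -> (x=1, y=8)
  v (down): blocked, stay at (x=1, y=8)
  < (left): (x=1, y=8) -> (x=0, y=8)
Final: (x=0, y=8)

Answer: Final position: (x=0, y=8)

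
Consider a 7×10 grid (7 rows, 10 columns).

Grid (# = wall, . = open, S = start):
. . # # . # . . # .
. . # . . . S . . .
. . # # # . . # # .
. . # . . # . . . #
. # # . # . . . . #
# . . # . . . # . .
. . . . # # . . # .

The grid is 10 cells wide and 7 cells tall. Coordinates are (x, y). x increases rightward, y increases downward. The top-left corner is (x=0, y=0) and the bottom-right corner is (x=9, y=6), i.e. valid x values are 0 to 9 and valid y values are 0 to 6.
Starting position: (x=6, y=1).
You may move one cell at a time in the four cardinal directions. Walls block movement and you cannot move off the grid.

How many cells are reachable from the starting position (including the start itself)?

Answer: Reachable cells: 29

Derivation:
BFS flood-fill from (x=6, y=1):
  Distance 0: (x=6, y=1)
  Distance 1: (x=6, y=0), (x=5, y=1), (x=7, y=1), (x=6, y=2)
  Distance 2: (x=7, y=0), (x=4, y=1), (x=8, y=1), (x=5, y=2), (x=6, y=3)
  Distance 3: (x=4, y=0), (x=3, y=1), (x=9, y=1), (x=7, y=3), (x=6, y=4)
  Distance 4: (x=9, y=0), (x=9, y=2), (x=8, y=3), (x=5, y=4), (x=7, y=4), (x=6, y=5)
  Distance 5: (x=8, y=4), (x=5, y=5), (x=6, y=6)
  Distance 6: (x=4, y=5), (x=8, y=5), (x=7, y=6)
  Distance 7: (x=9, y=5)
  Distance 8: (x=9, y=6)
Total reachable: 29 (grid has 47 open cells total)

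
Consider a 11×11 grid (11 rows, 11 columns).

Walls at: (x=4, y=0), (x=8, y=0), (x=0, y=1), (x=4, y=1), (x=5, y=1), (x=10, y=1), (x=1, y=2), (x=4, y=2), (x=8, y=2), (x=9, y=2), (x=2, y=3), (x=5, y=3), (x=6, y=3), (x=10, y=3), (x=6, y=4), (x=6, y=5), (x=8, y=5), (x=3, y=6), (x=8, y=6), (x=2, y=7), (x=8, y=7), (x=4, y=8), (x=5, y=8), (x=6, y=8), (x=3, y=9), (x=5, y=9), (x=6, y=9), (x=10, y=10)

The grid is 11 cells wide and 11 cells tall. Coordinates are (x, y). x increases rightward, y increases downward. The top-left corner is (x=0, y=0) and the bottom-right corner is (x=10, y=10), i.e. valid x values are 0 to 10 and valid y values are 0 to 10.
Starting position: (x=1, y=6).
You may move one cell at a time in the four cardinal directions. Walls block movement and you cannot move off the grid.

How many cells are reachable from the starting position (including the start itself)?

Answer: Reachable cells: 92

Derivation:
BFS flood-fill from (x=1, y=6):
  Distance 0: (x=1, y=6)
  Distance 1: (x=1, y=5), (x=0, y=6), (x=2, y=6), (x=1, y=7)
  Distance 2: (x=1, y=4), (x=0, y=5), (x=2, y=5), (x=0, y=7), (x=1, y=8)
  Distance 3: (x=1, y=3), (x=0, y=4), (x=2, y=4), (x=3, y=5), (x=0, y=8), (x=2, y=8), (x=1, y=9)
  Distance 4: (x=0, y=3), (x=3, y=4), (x=4, y=5), (x=3, y=8), (x=0, y=9), (x=2, y=9), (x=1, y=10)
  Distance 5: (x=0, y=2), (x=3, y=3), (x=4, y=4), (x=5, y=5), (x=4, y=6), (x=3, y=7), (x=0, y=10), (x=2, y=10)
  Distance 6: (x=3, y=2), (x=4, y=3), (x=5, y=4), (x=5, y=6), (x=4, y=7), (x=3, y=10)
  Distance 7: (x=3, y=1), (x=2, y=2), (x=6, y=6), (x=5, y=7), (x=4, y=10)
  Distance 8: (x=3, y=0), (x=2, y=1), (x=7, y=6), (x=6, y=7), (x=4, y=9), (x=5, y=10)
  Distance 9: (x=2, y=0), (x=1, y=1), (x=7, y=5), (x=7, y=7), (x=6, y=10)
  Distance 10: (x=1, y=0), (x=7, y=4), (x=7, y=8), (x=7, y=10)
  Distance 11: (x=0, y=0), (x=7, y=3), (x=8, y=4), (x=8, y=8), (x=7, y=9), (x=8, y=10)
  Distance 12: (x=7, y=2), (x=8, y=3), (x=9, y=4), (x=9, y=8), (x=8, y=9), (x=9, y=10)
  Distance 13: (x=7, y=1), (x=6, y=2), (x=9, y=3), (x=10, y=4), (x=9, y=5), (x=9, y=7), (x=10, y=8), (x=9, y=9)
  Distance 14: (x=7, y=0), (x=6, y=1), (x=8, y=1), (x=5, y=2), (x=10, y=5), (x=9, y=6), (x=10, y=7), (x=10, y=9)
  Distance 15: (x=6, y=0), (x=9, y=1), (x=10, y=6)
  Distance 16: (x=5, y=0), (x=9, y=0)
  Distance 17: (x=10, y=0)
Total reachable: 92 (grid has 93 open cells total)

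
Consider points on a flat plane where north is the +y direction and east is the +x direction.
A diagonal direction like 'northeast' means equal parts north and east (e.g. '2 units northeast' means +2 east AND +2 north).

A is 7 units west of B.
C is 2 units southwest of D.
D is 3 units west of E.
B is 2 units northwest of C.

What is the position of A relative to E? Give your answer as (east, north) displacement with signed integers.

Place E at the origin (east=0, north=0).
  D is 3 units west of E: delta (east=-3, north=+0); D at (east=-3, north=0).
  C is 2 units southwest of D: delta (east=-2, north=-2); C at (east=-5, north=-2).
  B is 2 units northwest of C: delta (east=-2, north=+2); B at (east=-7, north=0).
  A is 7 units west of B: delta (east=-7, north=+0); A at (east=-14, north=0).
Therefore A relative to E: (east=-14, north=0).

Answer: A is at (east=-14, north=0) relative to E.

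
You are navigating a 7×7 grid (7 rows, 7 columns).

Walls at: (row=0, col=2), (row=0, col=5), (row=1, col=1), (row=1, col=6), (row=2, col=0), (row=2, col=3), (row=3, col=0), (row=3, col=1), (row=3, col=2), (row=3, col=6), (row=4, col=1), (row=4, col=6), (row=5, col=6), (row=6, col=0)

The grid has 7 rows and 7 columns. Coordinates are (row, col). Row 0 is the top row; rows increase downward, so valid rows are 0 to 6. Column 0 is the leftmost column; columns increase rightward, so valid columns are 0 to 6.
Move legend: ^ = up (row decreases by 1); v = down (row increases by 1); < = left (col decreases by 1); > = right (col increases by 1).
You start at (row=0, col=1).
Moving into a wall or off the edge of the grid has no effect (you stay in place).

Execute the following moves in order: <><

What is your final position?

Answer: Final position: (row=0, col=0)

Derivation:
Start: (row=0, col=1)
  < (left): (row=0, col=1) -> (row=0, col=0)
  > (right): (row=0, col=0) -> (row=0, col=1)
  < (left): (row=0, col=1) -> (row=0, col=0)
Final: (row=0, col=0)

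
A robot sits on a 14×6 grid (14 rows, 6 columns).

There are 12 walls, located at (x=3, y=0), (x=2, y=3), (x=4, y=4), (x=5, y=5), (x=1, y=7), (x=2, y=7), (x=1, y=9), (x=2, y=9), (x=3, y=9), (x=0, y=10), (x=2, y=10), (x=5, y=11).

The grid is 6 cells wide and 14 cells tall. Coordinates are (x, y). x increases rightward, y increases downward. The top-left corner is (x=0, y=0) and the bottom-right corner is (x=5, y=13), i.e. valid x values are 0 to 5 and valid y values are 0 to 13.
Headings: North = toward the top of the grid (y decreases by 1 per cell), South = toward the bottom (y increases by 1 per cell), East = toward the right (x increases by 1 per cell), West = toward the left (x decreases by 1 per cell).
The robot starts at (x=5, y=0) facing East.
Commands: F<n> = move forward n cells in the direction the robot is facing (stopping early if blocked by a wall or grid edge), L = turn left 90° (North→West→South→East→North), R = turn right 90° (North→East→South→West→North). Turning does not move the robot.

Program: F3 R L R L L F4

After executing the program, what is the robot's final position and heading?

Start: (x=5, y=0), facing East
  F3: move forward 0/3 (blocked), now at (x=5, y=0)
  R: turn right, now facing South
  L: turn left, now facing East
  R: turn right, now facing South
  L: turn left, now facing East
  L: turn left, now facing North
  F4: move forward 0/4 (blocked), now at (x=5, y=0)
Final: (x=5, y=0), facing North

Answer: Final position: (x=5, y=0), facing North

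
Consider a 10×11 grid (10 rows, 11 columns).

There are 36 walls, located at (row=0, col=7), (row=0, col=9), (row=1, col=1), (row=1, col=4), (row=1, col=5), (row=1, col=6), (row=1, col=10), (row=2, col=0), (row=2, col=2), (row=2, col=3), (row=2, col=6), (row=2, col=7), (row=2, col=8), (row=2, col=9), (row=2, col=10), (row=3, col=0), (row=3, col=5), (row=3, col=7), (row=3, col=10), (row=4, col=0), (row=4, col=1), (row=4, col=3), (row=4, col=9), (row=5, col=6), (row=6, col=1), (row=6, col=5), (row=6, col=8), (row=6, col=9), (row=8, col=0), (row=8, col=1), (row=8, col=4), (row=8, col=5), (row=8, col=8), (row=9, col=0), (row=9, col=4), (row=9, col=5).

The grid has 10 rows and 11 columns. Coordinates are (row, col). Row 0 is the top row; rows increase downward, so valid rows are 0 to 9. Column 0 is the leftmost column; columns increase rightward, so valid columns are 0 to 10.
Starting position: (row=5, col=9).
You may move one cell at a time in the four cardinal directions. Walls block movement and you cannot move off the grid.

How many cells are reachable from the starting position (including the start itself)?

Answer: Reachable cells: 59

Derivation:
BFS flood-fill from (row=5, col=9):
  Distance 0: (row=5, col=9)
  Distance 1: (row=5, col=8), (row=5, col=10)
  Distance 2: (row=4, col=8), (row=4, col=10), (row=5, col=7), (row=6, col=10)
  Distance 3: (row=3, col=8), (row=4, col=7), (row=6, col=7), (row=7, col=10)
  Distance 4: (row=3, col=9), (row=4, col=6), (row=6, col=6), (row=7, col=7), (row=7, col=9), (row=8, col=10)
  Distance 5: (row=3, col=6), (row=4, col=5), (row=7, col=6), (row=7, col=8), (row=8, col=7), (row=8, col=9), (row=9, col=10)
  Distance 6: (row=4, col=4), (row=5, col=5), (row=7, col=5), (row=8, col=6), (row=9, col=7), (row=9, col=9)
  Distance 7: (row=3, col=4), (row=5, col=4), (row=7, col=4), (row=9, col=6), (row=9, col=8)
  Distance 8: (row=2, col=4), (row=3, col=3), (row=5, col=3), (row=6, col=4), (row=7, col=3)
  Distance 9: (row=2, col=5), (row=3, col=2), (row=5, col=2), (row=6, col=3), (row=7, col=2), (row=8, col=3)
  Distance 10: (row=3, col=1), (row=4, col=2), (row=5, col=1), (row=6, col=2), (row=7, col=1), (row=8, col=2), (row=9, col=3)
  Distance 11: (row=2, col=1), (row=5, col=0), (row=7, col=0), (row=9, col=2)
  Distance 12: (row=6, col=0), (row=9, col=1)
Total reachable: 59 (grid has 74 open cells total)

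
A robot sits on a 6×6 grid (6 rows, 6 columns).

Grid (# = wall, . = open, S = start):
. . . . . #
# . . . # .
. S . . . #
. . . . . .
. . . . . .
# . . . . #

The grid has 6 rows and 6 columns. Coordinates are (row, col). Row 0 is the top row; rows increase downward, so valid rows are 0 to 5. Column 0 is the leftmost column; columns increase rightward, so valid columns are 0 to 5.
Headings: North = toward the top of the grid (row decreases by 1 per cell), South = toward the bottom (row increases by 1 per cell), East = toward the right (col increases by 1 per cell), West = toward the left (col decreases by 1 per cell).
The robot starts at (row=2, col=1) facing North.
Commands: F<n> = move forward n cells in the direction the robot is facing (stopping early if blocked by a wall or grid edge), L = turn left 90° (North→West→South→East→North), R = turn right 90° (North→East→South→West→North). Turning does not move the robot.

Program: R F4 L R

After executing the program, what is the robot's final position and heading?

Start: (row=2, col=1), facing North
  R: turn right, now facing East
  F4: move forward 3/4 (blocked), now at (row=2, col=4)
  L: turn left, now facing North
  R: turn right, now facing East
Final: (row=2, col=4), facing East

Answer: Final position: (row=2, col=4), facing East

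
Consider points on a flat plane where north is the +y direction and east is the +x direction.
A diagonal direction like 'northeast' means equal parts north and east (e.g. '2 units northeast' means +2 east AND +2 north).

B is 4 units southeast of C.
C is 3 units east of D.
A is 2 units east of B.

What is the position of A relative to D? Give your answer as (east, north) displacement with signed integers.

Place D at the origin (east=0, north=0).
  C is 3 units east of D: delta (east=+3, north=+0); C at (east=3, north=0).
  B is 4 units southeast of C: delta (east=+4, north=-4); B at (east=7, north=-4).
  A is 2 units east of B: delta (east=+2, north=+0); A at (east=9, north=-4).
Therefore A relative to D: (east=9, north=-4).

Answer: A is at (east=9, north=-4) relative to D.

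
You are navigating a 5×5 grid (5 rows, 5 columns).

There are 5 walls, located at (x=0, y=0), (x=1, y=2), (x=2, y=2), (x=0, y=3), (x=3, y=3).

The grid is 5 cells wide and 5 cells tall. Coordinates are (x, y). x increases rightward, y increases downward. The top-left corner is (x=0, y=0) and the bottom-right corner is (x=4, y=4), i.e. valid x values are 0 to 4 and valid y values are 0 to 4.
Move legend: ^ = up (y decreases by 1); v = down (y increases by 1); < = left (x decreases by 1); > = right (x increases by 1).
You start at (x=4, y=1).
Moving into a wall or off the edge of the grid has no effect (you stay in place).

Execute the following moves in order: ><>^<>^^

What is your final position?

Answer: Final position: (x=4, y=0)

Derivation:
Start: (x=4, y=1)
  > (right): blocked, stay at (x=4, y=1)
  < (left): (x=4, y=1) -> (x=3, y=1)
  > (right): (x=3, y=1) -> (x=4, y=1)
  ^ (up): (x=4, y=1) -> (x=4, y=0)
  < (left): (x=4, y=0) -> (x=3, y=0)
  > (right): (x=3, y=0) -> (x=4, y=0)
  ^ (up): blocked, stay at (x=4, y=0)
  ^ (up): blocked, stay at (x=4, y=0)
Final: (x=4, y=0)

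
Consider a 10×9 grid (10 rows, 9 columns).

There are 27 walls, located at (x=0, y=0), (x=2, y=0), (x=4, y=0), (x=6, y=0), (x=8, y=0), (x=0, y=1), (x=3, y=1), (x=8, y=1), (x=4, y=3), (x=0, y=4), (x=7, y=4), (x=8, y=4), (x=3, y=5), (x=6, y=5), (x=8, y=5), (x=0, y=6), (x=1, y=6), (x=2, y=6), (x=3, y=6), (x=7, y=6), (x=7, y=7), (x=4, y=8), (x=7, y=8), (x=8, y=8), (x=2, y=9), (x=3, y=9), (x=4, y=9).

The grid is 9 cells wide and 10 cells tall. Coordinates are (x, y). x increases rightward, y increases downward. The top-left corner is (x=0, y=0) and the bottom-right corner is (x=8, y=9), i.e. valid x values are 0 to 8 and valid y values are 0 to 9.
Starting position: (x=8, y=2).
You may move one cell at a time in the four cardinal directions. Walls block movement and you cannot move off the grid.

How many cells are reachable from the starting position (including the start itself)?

Answer: Reachable cells: 59

Derivation:
BFS flood-fill from (x=8, y=2):
  Distance 0: (x=8, y=2)
  Distance 1: (x=7, y=2), (x=8, y=3)
  Distance 2: (x=7, y=1), (x=6, y=2), (x=7, y=3)
  Distance 3: (x=7, y=0), (x=6, y=1), (x=5, y=2), (x=6, y=3)
  Distance 4: (x=5, y=1), (x=4, y=2), (x=5, y=3), (x=6, y=4)
  Distance 5: (x=5, y=0), (x=4, y=1), (x=3, y=2), (x=5, y=4)
  Distance 6: (x=2, y=2), (x=3, y=3), (x=4, y=4), (x=5, y=5)
  Distance 7: (x=2, y=1), (x=1, y=2), (x=2, y=3), (x=3, y=4), (x=4, y=5), (x=5, y=6)
  Distance 8: (x=1, y=1), (x=0, y=2), (x=1, y=3), (x=2, y=4), (x=4, y=6), (x=6, y=6), (x=5, y=7)
  Distance 9: (x=1, y=0), (x=0, y=3), (x=1, y=4), (x=2, y=5), (x=4, y=7), (x=6, y=7), (x=5, y=8)
  Distance 10: (x=1, y=5), (x=3, y=7), (x=6, y=8), (x=5, y=9)
  Distance 11: (x=0, y=5), (x=2, y=7), (x=3, y=8), (x=6, y=9)
  Distance 12: (x=1, y=7), (x=2, y=8), (x=7, y=9)
  Distance 13: (x=0, y=7), (x=1, y=8), (x=8, y=9)
  Distance 14: (x=0, y=8), (x=1, y=9)
  Distance 15: (x=0, y=9)
Total reachable: 59 (grid has 63 open cells total)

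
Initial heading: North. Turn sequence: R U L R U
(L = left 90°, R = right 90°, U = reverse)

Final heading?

Answer: Final heading: East

Derivation:
Start: North
  R (right (90° clockwise)) -> East
  U (U-turn (180°)) -> West
  L (left (90° counter-clockwise)) -> South
  R (right (90° clockwise)) -> West
  U (U-turn (180°)) -> East
Final: East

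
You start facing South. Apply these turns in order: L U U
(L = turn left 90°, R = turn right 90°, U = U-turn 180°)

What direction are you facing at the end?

Start: South
  L (left (90° counter-clockwise)) -> East
  U (U-turn (180°)) -> West
  U (U-turn (180°)) -> East
Final: East

Answer: Final heading: East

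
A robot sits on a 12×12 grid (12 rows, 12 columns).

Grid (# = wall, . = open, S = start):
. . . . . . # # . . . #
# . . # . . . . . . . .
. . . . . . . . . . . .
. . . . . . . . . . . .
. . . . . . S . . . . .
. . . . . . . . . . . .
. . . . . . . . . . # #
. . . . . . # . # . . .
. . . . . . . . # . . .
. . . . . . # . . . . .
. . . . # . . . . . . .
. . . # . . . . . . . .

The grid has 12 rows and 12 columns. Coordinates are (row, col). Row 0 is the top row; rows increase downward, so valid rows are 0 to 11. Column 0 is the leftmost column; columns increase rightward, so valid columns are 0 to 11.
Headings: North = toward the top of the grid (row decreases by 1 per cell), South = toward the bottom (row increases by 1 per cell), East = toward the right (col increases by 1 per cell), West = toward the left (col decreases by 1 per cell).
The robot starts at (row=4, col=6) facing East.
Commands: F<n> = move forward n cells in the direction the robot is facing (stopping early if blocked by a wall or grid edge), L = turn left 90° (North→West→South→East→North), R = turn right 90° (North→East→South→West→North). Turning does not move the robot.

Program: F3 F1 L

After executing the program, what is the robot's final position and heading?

Answer: Final position: (row=4, col=10), facing North

Derivation:
Start: (row=4, col=6), facing East
  F3: move forward 3, now at (row=4, col=9)
  F1: move forward 1, now at (row=4, col=10)
  L: turn left, now facing North
Final: (row=4, col=10), facing North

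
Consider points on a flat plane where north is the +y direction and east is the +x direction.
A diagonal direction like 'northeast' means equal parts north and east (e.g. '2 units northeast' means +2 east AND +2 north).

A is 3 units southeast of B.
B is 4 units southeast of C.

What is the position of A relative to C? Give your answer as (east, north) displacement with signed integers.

Answer: A is at (east=7, north=-7) relative to C.

Derivation:
Place C at the origin (east=0, north=0).
  B is 4 units southeast of C: delta (east=+4, north=-4); B at (east=4, north=-4).
  A is 3 units southeast of B: delta (east=+3, north=-3); A at (east=7, north=-7).
Therefore A relative to C: (east=7, north=-7).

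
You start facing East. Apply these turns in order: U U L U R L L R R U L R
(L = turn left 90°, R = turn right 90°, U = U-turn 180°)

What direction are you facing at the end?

Start: East
  U (U-turn (180°)) -> West
  U (U-turn (180°)) -> East
  L (left (90° counter-clockwise)) -> North
  U (U-turn (180°)) -> South
  R (right (90° clockwise)) -> West
  L (left (90° counter-clockwise)) -> South
  L (left (90° counter-clockwise)) -> East
  R (right (90° clockwise)) -> South
  R (right (90° clockwise)) -> West
  U (U-turn (180°)) -> East
  L (left (90° counter-clockwise)) -> North
  R (right (90° clockwise)) -> East
Final: East

Answer: Final heading: East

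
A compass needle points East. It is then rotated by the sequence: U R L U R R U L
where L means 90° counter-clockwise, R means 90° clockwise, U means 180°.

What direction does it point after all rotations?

Start: East
  U (U-turn (180°)) -> West
  R (right (90° clockwise)) -> North
  L (left (90° counter-clockwise)) -> West
  U (U-turn (180°)) -> East
  R (right (90° clockwise)) -> South
  R (right (90° clockwise)) -> West
  U (U-turn (180°)) -> East
  L (left (90° counter-clockwise)) -> North
Final: North

Answer: Final heading: North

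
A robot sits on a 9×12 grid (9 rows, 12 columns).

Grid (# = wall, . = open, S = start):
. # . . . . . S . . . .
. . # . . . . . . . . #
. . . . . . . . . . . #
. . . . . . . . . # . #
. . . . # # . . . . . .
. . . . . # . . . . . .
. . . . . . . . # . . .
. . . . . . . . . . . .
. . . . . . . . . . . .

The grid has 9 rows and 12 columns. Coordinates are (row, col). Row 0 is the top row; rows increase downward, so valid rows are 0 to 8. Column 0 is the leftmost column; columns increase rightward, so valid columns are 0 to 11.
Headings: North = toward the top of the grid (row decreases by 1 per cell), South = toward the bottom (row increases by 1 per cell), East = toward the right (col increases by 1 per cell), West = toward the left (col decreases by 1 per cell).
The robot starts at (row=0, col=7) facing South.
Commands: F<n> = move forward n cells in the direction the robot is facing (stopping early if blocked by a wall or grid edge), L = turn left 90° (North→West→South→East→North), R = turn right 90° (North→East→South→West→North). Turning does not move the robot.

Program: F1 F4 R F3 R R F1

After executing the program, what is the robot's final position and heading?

Answer: Final position: (row=5, col=7), facing East

Derivation:
Start: (row=0, col=7), facing South
  F1: move forward 1, now at (row=1, col=7)
  F4: move forward 4, now at (row=5, col=7)
  R: turn right, now facing West
  F3: move forward 1/3 (blocked), now at (row=5, col=6)
  R: turn right, now facing North
  R: turn right, now facing East
  F1: move forward 1, now at (row=5, col=7)
Final: (row=5, col=7), facing East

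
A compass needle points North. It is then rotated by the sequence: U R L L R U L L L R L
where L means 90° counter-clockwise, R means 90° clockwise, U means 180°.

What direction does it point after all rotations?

Start: North
  U (U-turn (180°)) -> South
  R (right (90° clockwise)) -> West
  L (left (90° counter-clockwise)) -> South
  L (left (90° counter-clockwise)) -> East
  R (right (90° clockwise)) -> South
  U (U-turn (180°)) -> North
  L (left (90° counter-clockwise)) -> West
  L (left (90° counter-clockwise)) -> South
  L (left (90° counter-clockwise)) -> East
  R (right (90° clockwise)) -> South
  L (left (90° counter-clockwise)) -> East
Final: East

Answer: Final heading: East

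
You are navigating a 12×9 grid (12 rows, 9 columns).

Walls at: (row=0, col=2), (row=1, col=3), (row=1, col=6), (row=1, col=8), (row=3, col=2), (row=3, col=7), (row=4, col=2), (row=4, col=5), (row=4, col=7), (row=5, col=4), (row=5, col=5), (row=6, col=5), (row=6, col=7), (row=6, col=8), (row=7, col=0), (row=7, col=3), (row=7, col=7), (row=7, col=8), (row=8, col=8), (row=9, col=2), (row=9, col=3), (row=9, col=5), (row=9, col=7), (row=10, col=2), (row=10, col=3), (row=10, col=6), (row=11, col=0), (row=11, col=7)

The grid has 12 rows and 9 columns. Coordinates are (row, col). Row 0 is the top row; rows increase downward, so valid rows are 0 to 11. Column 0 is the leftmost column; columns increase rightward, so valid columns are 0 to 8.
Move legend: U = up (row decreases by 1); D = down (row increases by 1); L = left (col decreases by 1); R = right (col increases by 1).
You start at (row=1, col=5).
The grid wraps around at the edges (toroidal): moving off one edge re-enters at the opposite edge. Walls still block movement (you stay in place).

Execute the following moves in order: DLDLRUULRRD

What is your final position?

Answer: Final position: (row=2, col=5)

Derivation:
Start: (row=1, col=5)
  D (down): (row=1, col=5) -> (row=2, col=5)
  L (left): (row=2, col=5) -> (row=2, col=4)
  D (down): (row=2, col=4) -> (row=3, col=4)
  L (left): (row=3, col=4) -> (row=3, col=3)
  R (right): (row=3, col=3) -> (row=3, col=4)
  U (up): (row=3, col=4) -> (row=2, col=4)
  U (up): (row=2, col=4) -> (row=1, col=4)
  L (left): blocked, stay at (row=1, col=4)
  R (right): (row=1, col=4) -> (row=1, col=5)
  R (right): blocked, stay at (row=1, col=5)
  D (down): (row=1, col=5) -> (row=2, col=5)
Final: (row=2, col=5)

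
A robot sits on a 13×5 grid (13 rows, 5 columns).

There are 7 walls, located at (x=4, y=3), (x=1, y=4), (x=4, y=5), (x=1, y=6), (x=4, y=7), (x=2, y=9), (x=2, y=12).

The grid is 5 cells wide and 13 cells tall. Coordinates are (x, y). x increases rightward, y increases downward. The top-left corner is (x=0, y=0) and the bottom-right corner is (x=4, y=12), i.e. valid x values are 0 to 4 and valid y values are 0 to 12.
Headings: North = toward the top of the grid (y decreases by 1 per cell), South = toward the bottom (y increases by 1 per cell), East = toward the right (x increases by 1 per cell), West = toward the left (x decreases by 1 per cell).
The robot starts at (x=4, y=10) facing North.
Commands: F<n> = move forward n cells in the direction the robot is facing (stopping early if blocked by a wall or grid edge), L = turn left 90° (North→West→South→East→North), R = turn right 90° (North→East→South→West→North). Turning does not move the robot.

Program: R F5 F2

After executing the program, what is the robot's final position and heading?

Start: (x=4, y=10), facing North
  R: turn right, now facing East
  F5: move forward 0/5 (blocked), now at (x=4, y=10)
  F2: move forward 0/2 (blocked), now at (x=4, y=10)
Final: (x=4, y=10), facing East

Answer: Final position: (x=4, y=10), facing East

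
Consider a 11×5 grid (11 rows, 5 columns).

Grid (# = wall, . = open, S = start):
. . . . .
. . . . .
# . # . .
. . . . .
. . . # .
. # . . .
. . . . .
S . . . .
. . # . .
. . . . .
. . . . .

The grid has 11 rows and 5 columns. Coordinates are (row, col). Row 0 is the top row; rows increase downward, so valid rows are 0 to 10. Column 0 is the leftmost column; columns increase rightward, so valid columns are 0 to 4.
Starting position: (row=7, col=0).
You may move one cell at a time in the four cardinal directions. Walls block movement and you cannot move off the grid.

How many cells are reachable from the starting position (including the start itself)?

BFS flood-fill from (row=7, col=0):
  Distance 0: (row=7, col=0)
  Distance 1: (row=6, col=0), (row=7, col=1), (row=8, col=0)
  Distance 2: (row=5, col=0), (row=6, col=1), (row=7, col=2), (row=8, col=1), (row=9, col=0)
  Distance 3: (row=4, col=0), (row=6, col=2), (row=7, col=3), (row=9, col=1), (row=10, col=0)
  Distance 4: (row=3, col=0), (row=4, col=1), (row=5, col=2), (row=6, col=3), (row=7, col=4), (row=8, col=3), (row=9, col=2), (row=10, col=1)
  Distance 5: (row=3, col=1), (row=4, col=2), (row=5, col=3), (row=6, col=4), (row=8, col=4), (row=9, col=3), (row=10, col=2)
  Distance 6: (row=2, col=1), (row=3, col=2), (row=5, col=4), (row=9, col=4), (row=10, col=3)
  Distance 7: (row=1, col=1), (row=3, col=3), (row=4, col=4), (row=10, col=4)
  Distance 8: (row=0, col=1), (row=1, col=0), (row=1, col=2), (row=2, col=3), (row=3, col=4)
  Distance 9: (row=0, col=0), (row=0, col=2), (row=1, col=3), (row=2, col=4)
  Distance 10: (row=0, col=3), (row=1, col=4)
  Distance 11: (row=0, col=4)
Total reachable: 50 (grid has 50 open cells total)

Answer: Reachable cells: 50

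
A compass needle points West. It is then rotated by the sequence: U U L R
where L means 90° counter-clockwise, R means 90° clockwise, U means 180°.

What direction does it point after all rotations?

Answer: Final heading: West

Derivation:
Start: West
  U (U-turn (180°)) -> East
  U (U-turn (180°)) -> West
  L (left (90° counter-clockwise)) -> South
  R (right (90° clockwise)) -> West
Final: West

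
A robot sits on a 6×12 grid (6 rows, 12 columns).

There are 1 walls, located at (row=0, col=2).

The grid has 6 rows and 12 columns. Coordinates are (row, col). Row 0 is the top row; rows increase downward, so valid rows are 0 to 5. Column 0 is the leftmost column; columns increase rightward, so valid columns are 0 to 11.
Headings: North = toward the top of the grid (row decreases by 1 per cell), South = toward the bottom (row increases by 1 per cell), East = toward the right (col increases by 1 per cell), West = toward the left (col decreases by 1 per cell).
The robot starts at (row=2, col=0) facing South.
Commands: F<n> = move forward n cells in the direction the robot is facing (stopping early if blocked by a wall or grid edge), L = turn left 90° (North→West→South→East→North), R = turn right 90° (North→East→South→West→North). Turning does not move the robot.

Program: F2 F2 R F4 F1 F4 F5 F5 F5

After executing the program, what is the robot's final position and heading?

Start: (row=2, col=0), facing South
  F2: move forward 2, now at (row=4, col=0)
  F2: move forward 1/2 (blocked), now at (row=5, col=0)
  R: turn right, now facing West
  F4: move forward 0/4 (blocked), now at (row=5, col=0)
  F1: move forward 0/1 (blocked), now at (row=5, col=0)
  F4: move forward 0/4 (blocked), now at (row=5, col=0)
  [×3]F5: move forward 0/5 (blocked), now at (row=5, col=0)
Final: (row=5, col=0), facing West

Answer: Final position: (row=5, col=0), facing West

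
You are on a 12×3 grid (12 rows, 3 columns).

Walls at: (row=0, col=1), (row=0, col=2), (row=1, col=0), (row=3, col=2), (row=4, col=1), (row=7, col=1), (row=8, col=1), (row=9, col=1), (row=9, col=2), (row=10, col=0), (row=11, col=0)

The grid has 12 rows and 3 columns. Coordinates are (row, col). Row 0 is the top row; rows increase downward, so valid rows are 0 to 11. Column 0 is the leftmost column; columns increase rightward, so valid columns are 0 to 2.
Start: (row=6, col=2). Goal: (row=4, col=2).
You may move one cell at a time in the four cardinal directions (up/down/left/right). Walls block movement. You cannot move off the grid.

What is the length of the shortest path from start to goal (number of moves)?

BFS from (row=6, col=2) until reaching (row=4, col=2):
  Distance 0: (row=6, col=2)
  Distance 1: (row=5, col=2), (row=6, col=1), (row=7, col=2)
  Distance 2: (row=4, col=2), (row=5, col=1), (row=6, col=0), (row=8, col=2)  <- goal reached here
One shortest path (2 moves): (row=6, col=2) -> (row=5, col=2) -> (row=4, col=2)

Answer: Shortest path length: 2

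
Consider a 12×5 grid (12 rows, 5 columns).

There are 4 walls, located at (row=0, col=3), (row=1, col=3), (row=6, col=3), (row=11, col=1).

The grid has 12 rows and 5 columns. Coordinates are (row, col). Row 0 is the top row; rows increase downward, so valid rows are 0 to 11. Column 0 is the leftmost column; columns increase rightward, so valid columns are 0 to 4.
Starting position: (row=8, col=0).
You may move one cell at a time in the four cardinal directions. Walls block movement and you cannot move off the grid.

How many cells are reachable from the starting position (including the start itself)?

BFS flood-fill from (row=8, col=0):
  Distance 0: (row=8, col=0)
  Distance 1: (row=7, col=0), (row=8, col=1), (row=9, col=0)
  Distance 2: (row=6, col=0), (row=7, col=1), (row=8, col=2), (row=9, col=1), (row=10, col=0)
  Distance 3: (row=5, col=0), (row=6, col=1), (row=7, col=2), (row=8, col=3), (row=9, col=2), (row=10, col=1), (row=11, col=0)
  Distance 4: (row=4, col=0), (row=5, col=1), (row=6, col=2), (row=7, col=3), (row=8, col=4), (row=9, col=3), (row=10, col=2)
  Distance 5: (row=3, col=0), (row=4, col=1), (row=5, col=2), (row=7, col=4), (row=9, col=4), (row=10, col=3), (row=11, col=2)
  Distance 6: (row=2, col=0), (row=3, col=1), (row=4, col=2), (row=5, col=3), (row=6, col=4), (row=10, col=4), (row=11, col=3)
  Distance 7: (row=1, col=0), (row=2, col=1), (row=3, col=2), (row=4, col=3), (row=5, col=4), (row=11, col=4)
  Distance 8: (row=0, col=0), (row=1, col=1), (row=2, col=2), (row=3, col=3), (row=4, col=4)
  Distance 9: (row=0, col=1), (row=1, col=2), (row=2, col=3), (row=3, col=4)
  Distance 10: (row=0, col=2), (row=2, col=4)
  Distance 11: (row=1, col=4)
  Distance 12: (row=0, col=4)
Total reachable: 56 (grid has 56 open cells total)

Answer: Reachable cells: 56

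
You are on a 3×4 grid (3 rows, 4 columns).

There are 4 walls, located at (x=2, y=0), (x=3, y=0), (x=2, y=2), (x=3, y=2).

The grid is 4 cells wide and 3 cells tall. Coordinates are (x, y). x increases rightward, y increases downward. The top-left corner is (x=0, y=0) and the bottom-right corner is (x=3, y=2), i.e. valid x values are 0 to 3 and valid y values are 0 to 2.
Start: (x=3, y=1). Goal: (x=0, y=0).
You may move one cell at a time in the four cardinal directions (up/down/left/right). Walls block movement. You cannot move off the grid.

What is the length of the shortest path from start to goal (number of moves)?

BFS from (x=3, y=1) until reaching (x=0, y=0):
  Distance 0: (x=3, y=1)
  Distance 1: (x=2, y=1)
  Distance 2: (x=1, y=1)
  Distance 3: (x=1, y=0), (x=0, y=1), (x=1, y=2)
  Distance 4: (x=0, y=0), (x=0, y=2)  <- goal reached here
One shortest path (4 moves): (x=3, y=1) -> (x=2, y=1) -> (x=1, y=1) -> (x=0, y=1) -> (x=0, y=0)

Answer: Shortest path length: 4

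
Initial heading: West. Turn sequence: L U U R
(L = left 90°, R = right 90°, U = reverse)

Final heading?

Start: West
  L (left (90° counter-clockwise)) -> South
  U (U-turn (180°)) -> North
  U (U-turn (180°)) -> South
  R (right (90° clockwise)) -> West
Final: West

Answer: Final heading: West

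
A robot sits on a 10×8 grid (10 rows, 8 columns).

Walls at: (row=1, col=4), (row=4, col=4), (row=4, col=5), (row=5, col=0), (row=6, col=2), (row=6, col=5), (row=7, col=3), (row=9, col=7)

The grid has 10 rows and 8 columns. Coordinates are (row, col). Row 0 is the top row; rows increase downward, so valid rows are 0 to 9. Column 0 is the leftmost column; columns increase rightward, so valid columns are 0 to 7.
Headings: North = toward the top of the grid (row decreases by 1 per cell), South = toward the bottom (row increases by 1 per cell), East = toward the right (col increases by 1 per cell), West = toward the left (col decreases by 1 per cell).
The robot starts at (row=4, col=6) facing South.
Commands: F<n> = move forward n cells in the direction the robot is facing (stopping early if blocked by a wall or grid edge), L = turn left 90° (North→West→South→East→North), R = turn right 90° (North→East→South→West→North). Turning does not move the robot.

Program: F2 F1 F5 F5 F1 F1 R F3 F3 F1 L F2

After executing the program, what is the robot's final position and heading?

Start: (row=4, col=6), facing South
  F2: move forward 2, now at (row=6, col=6)
  F1: move forward 1, now at (row=7, col=6)
  F5: move forward 2/5 (blocked), now at (row=9, col=6)
  F5: move forward 0/5 (blocked), now at (row=9, col=6)
  F1: move forward 0/1 (blocked), now at (row=9, col=6)
  F1: move forward 0/1 (blocked), now at (row=9, col=6)
  R: turn right, now facing West
  F3: move forward 3, now at (row=9, col=3)
  F3: move forward 3, now at (row=9, col=0)
  F1: move forward 0/1 (blocked), now at (row=9, col=0)
  L: turn left, now facing South
  F2: move forward 0/2 (blocked), now at (row=9, col=0)
Final: (row=9, col=0), facing South

Answer: Final position: (row=9, col=0), facing South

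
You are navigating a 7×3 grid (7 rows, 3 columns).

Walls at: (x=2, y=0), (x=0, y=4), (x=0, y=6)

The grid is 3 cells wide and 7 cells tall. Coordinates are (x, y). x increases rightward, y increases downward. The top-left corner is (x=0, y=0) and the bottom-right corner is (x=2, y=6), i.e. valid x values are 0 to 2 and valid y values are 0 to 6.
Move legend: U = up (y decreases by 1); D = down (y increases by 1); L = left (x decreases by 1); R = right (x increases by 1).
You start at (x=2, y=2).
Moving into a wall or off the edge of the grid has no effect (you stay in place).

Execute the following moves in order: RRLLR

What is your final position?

Start: (x=2, y=2)
  R (right): blocked, stay at (x=2, y=2)
  R (right): blocked, stay at (x=2, y=2)
  L (left): (x=2, y=2) -> (x=1, y=2)
  L (left): (x=1, y=2) -> (x=0, y=2)
  R (right): (x=0, y=2) -> (x=1, y=2)
Final: (x=1, y=2)

Answer: Final position: (x=1, y=2)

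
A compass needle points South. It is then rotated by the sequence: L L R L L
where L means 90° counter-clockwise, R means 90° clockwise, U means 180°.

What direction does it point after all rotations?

Start: South
  L (left (90° counter-clockwise)) -> East
  L (left (90° counter-clockwise)) -> North
  R (right (90° clockwise)) -> East
  L (left (90° counter-clockwise)) -> North
  L (left (90° counter-clockwise)) -> West
Final: West

Answer: Final heading: West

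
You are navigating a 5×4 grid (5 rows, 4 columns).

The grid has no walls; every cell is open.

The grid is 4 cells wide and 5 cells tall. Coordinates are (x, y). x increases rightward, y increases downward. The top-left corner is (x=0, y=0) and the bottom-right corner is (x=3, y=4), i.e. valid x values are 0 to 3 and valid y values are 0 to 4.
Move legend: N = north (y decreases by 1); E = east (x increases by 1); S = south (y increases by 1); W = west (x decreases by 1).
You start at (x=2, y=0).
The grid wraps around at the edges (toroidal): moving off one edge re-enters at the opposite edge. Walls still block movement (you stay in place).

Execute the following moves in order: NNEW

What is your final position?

Answer: Final position: (x=2, y=3)

Derivation:
Start: (x=2, y=0)
  N (north): (x=2, y=0) -> (x=2, y=4)
  N (north): (x=2, y=4) -> (x=2, y=3)
  E (east): (x=2, y=3) -> (x=3, y=3)
  W (west): (x=3, y=3) -> (x=2, y=3)
Final: (x=2, y=3)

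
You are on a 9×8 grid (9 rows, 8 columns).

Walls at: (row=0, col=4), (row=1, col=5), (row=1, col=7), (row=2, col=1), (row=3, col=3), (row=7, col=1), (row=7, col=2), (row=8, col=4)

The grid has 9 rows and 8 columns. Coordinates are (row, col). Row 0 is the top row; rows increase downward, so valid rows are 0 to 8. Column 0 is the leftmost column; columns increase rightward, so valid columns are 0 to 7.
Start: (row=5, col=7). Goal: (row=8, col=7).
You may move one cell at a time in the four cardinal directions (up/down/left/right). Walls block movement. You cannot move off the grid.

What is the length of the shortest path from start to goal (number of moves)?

BFS from (row=5, col=7) until reaching (row=8, col=7):
  Distance 0: (row=5, col=7)
  Distance 1: (row=4, col=7), (row=5, col=6), (row=6, col=7)
  Distance 2: (row=3, col=7), (row=4, col=6), (row=5, col=5), (row=6, col=6), (row=7, col=7)
  Distance 3: (row=2, col=7), (row=3, col=6), (row=4, col=5), (row=5, col=4), (row=6, col=5), (row=7, col=6), (row=8, col=7)  <- goal reached here
One shortest path (3 moves): (row=5, col=7) -> (row=6, col=7) -> (row=7, col=7) -> (row=8, col=7)

Answer: Shortest path length: 3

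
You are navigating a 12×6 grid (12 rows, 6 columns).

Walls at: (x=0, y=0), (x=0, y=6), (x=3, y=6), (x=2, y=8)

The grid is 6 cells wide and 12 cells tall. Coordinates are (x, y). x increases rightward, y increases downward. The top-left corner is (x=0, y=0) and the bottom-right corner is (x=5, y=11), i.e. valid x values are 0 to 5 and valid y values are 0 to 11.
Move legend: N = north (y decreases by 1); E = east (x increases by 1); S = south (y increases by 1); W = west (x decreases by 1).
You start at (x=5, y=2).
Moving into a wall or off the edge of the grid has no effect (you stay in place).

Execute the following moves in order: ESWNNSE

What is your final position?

Answer: Final position: (x=5, y=2)

Derivation:
Start: (x=5, y=2)
  E (east): blocked, stay at (x=5, y=2)
  S (south): (x=5, y=2) -> (x=5, y=3)
  W (west): (x=5, y=3) -> (x=4, y=3)
  N (north): (x=4, y=3) -> (x=4, y=2)
  N (north): (x=4, y=2) -> (x=4, y=1)
  S (south): (x=4, y=1) -> (x=4, y=2)
  E (east): (x=4, y=2) -> (x=5, y=2)
Final: (x=5, y=2)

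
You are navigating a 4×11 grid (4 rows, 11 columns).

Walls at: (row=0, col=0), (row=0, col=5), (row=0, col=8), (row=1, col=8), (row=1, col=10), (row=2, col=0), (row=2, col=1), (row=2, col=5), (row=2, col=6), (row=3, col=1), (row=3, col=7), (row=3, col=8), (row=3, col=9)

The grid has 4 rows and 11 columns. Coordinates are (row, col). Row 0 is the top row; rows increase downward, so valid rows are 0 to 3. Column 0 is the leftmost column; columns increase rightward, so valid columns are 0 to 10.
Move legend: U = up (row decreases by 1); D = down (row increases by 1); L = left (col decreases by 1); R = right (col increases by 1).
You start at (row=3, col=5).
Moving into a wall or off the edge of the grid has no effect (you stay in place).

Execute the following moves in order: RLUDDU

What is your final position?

Start: (row=3, col=5)
  R (right): (row=3, col=5) -> (row=3, col=6)
  L (left): (row=3, col=6) -> (row=3, col=5)
  U (up): blocked, stay at (row=3, col=5)
  D (down): blocked, stay at (row=3, col=5)
  D (down): blocked, stay at (row=3, col=5)
  U (up): blocked, stay at (row=3, col=5)
Final: (row=3, col=5)

Answer: Final position: (row=3, col=5)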